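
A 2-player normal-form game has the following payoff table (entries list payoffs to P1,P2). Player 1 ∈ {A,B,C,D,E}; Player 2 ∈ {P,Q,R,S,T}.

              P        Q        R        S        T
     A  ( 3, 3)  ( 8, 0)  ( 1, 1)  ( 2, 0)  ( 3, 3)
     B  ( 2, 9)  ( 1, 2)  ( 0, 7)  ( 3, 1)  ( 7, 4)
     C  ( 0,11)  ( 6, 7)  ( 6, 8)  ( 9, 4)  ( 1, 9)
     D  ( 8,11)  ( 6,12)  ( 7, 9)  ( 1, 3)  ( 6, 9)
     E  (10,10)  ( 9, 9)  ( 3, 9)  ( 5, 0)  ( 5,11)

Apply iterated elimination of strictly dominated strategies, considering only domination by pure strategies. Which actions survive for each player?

Survivors P1:{B,D,E} P2:{P,Q,T}

P1 drop A (E beats it: P:10>3 Q:9>8 R:3>1 S:5>2 T:5>3)
P2 drop R (P beats it: B:9>7 C:11>8 D:11>9 E:10>9)
P2 drop S (P beats it: B:9>1 C:11>4 D:11>3 E:10>0)
P1 drop C (E beats it: P:10>0 Q:9>6 T:5>1)
P1→{B,D,E} P2→{P,Q,T}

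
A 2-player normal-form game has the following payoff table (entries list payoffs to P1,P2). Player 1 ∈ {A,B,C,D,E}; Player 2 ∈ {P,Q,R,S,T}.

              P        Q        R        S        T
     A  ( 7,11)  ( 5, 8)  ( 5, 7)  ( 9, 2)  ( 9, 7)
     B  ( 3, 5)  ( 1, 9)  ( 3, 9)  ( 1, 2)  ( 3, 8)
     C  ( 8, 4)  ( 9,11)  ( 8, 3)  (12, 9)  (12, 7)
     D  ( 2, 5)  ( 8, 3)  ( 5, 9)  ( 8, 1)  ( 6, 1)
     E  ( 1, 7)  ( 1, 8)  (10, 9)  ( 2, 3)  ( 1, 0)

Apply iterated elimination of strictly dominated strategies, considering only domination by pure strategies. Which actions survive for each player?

IESDS → P1:{C,E} P2:{Q,R}

P1 drop A (C beats it: P:8>7 Q:9>5 R:8>5 S:12>9 T:12>9)
P1 drop B (C beats it: P:8>3 Q:9>1 R:8>3 S:12>1 T:12>3)
P1 drop D (C beats it: P:8>2 Q:9>8 R:8>5 S:12>8 T:12>6)
P2 drop P (Q beats it: C:11>4 E:8>7)
P2 drop S (Q beats it: C:11>9 E:8>3)
P2 drop T (Q beats it: C:11>7 E:8>0)
P1→{C,E} P2→{Q,R}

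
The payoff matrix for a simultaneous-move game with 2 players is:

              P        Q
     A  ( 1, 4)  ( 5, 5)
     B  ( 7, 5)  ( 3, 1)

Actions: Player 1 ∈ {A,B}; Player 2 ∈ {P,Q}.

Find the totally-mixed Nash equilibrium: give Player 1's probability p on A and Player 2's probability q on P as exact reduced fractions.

p=4/5, q=1/4

P1 indiff ⇒ q·1+(1-q)·5 = q·7+(1-q)·3 ⇒ q(-6) = (1-q)(-2) ⇒ q = 1/4
P2 indiff ⇒ p·4+(1-p)·5 = p·5+(1-p)·1 ⇒ p(-1) = (1-p)(-4) ⇒ p = 4/5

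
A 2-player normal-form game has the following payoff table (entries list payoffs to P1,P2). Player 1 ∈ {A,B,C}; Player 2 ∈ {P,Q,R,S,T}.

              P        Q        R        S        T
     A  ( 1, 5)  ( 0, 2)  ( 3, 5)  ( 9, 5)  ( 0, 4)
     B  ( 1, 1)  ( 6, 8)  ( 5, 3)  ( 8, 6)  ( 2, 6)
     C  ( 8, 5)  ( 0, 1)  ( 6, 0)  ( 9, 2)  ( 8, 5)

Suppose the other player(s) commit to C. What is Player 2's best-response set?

BR_2 = {P,T}

u_2(P vs C) = 5
u_2(Q vs C) = 1
u_2(R vs C) = 0
u_2(S vs C) = 2
u_2(T vs C) = 5
max payoff 5 at {P,T}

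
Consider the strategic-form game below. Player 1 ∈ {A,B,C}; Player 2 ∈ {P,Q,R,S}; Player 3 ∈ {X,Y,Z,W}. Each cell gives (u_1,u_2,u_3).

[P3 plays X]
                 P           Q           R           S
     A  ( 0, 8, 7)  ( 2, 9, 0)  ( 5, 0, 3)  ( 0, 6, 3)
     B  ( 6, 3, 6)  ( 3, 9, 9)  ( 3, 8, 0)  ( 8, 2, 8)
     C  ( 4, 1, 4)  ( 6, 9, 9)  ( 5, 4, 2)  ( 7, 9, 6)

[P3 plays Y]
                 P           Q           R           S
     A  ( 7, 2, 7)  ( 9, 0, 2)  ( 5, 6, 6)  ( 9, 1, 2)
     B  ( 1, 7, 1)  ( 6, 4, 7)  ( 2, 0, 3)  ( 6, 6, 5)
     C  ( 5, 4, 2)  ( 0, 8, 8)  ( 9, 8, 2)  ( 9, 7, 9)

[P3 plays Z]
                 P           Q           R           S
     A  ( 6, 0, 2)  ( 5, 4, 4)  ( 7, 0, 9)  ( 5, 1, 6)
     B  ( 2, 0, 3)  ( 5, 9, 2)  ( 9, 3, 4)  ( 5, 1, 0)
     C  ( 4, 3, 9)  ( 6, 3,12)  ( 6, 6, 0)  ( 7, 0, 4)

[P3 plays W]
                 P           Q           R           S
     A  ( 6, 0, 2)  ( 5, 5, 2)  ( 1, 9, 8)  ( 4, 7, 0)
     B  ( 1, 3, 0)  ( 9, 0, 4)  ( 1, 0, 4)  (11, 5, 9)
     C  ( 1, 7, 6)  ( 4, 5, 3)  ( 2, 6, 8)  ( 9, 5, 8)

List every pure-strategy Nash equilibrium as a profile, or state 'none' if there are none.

(A,P,X): not NE [P1→B gives 6>0; P2→Q gives 9>8]
(A,P,Y): not NE [P2→R gives 6>2]
(A,P,Z): not NE [P2→Q gives 4>0; P3→Y gives 7>2]
(A,P,W): not NE [P2→R gives 9>0; P3→Y gives 7>2]
(A,Q,X): not NE [P1→C gives 6>2; P3→Z gives 4>0]
(A,Q,Y): not NE [P2→R gives 6>0; P3→Z gives 4>2]
(A,Q,Z): not NE [P1→C gives 6>5]
(A,Q,W): not NE [P1→B gives 9>5; P2→R gives 9>5; P3→Z gives 4>2]
(A,R,X): not NE [P2→Q gives 9>0; P3→Z gives 9>3]
(A,R,Y): not NE [P1→C gives 9>5; P3→Z gives 9>6]
(A,R,Z): not NE [P1→B gives 9>7; P2→Q gives 4>0]
(A,R,W): not NE [P1→C gives 2>1; P3→Z gives 9>8]
(A,S,X): not NE [P1→B gives 8>0; P2→Q gives 9>6; P3→Z gives 6>3]
(A,S,Y): not NE [P2→R gives 6>1; P3→Z gives 6>2]
(A,S,Z): not NE [P1→C gives 7>5; P2→Q gives 4>1]
(A,S,W): not NE [P1→B gives 11>4; P2→R gives 9>7; P3→Z gives 6>0]
(B,P,X): not NE [P2→Q gives 9>3]
(B,P,Y): not NE [P1→A gives 7>1; P3→X gives 6>1]
(B,P,Z): not NE [P1→A gives 6>2; P2→Q gives 9>0; P3→X gives 6>3]
(B,P,W): not NE [P1→A gives 6>1; P2→S gives 5>3; P3→X gives 6>0]
(B,Q,X): not NE [P1→C gives 6>3]
(B,Q,Y): not NE [P1→A gives 9>6; P2→P gives 7>4; P3→X gives 9>7]
(B,Q,Z): not NE [P1→C gives 6>5; P3→X gives 9>2]
(B,Q,W): not NE [P2→S gives 5>0; P3→X gives 9>4]
(B,R,X): not NE [P1→C gives 5>3; P2→Q gives 9>8; P3→W gives 4>0]
(B,R,Y): not NE [P1→C gives 9>2; P2→P gives 7>0; P3→W gives 4>3]
(B,R,Z): not NE [P2→Q gives 9>3]
(B,R,W): not NE [P1→C gives 2>1; P2→S gives 5>0]
(B,S,X): not NE [P2→Q gives 9>2; P3→W gives 9>8]
(B,S,Y): not NE [P1→C gives 9>6; P2→P gives 7>6; P3→W gives 9>5]
(B,S,Z): not NE [P1→C gives 7>5; P2→Q gives 9>1; P3→W gives 9>0]
(B,S,W): NE
(C,P,X): not NE [P1→B gives 6>4; P2→S gives 9>1; P3→Z gives 9>4]
(C,P,Y): not NE [P1→A gives 7>5; P2→R gives 8>4; P3→Z gives 9>2]
(C,P,Z): not NE [P1→A gives 6>4; P2→R gives 6>3]
(C,P,W): not NE [P1→A gives 6>1; P3→Z gives 9>6]
(C,Q,X): not NE [P3→Z gives 12>9]
(C,Q,Y): not NE [P1→A gives 9>0; P3→Z gives 12>8]
(C,Q,Z): not NE [P2→R gives 6>3]
(C,Q,W): not NE [P1→B gives 9>4; P2→P gives 7>5; P3→Z gives 12>3]
(C,R,X): not NE [P2→S gives 9>4; P3→W gives 8>2]
(C,R,Y): not NE [P3→W gives 8>2]
(C,R,Z): not NE [P1→B gives 9>6; P3→W gives 8>0]
(C,R,W): not NE [P2→P gives 7>6]
(C,S,X): not NE [P1→B gives 8>7; P3→Y gives 9>6]
(C,S,Y): not NE [P2→R gives 8>7]
(C,S,Z): not NE [P2→R gives 6>0; P3→Y gives 9>4]
(C,S,W): not NE [P1→B gives 11>9; P2→P gives 7>5; P3→Y gives 9>8]

Nash profiles: (B,S,W)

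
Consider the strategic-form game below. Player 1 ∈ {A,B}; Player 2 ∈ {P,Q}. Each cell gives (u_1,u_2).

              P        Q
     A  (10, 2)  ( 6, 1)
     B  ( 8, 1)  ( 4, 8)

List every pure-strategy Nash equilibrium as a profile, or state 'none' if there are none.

(A,P): NE
(A,Q): not NE [P2→P gives 2>1]
(B,P): not NE [P1→A gives 10>8; P2→Q gives 8>1]
(B,Q): not NE [P1→A gives 6>4]

NE set: (A,P)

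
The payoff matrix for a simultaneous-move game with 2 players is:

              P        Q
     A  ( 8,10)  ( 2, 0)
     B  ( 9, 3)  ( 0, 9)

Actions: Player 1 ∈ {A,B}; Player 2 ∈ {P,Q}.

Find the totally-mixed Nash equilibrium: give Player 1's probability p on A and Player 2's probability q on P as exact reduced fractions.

P1 indiff ⇒ q·8+(1-q)·2 = q·9+(1-q)·0 ⇒ q(-1) = (1-q)(-2) ⇒ q = 2/3
P2 indiff ⇒ p·10+(1-p)·3 = p·0+(1-p)·9 ⇒ p(10) = (1-p)(6) ⇒ p = 3/8

p=3/8, q=2/3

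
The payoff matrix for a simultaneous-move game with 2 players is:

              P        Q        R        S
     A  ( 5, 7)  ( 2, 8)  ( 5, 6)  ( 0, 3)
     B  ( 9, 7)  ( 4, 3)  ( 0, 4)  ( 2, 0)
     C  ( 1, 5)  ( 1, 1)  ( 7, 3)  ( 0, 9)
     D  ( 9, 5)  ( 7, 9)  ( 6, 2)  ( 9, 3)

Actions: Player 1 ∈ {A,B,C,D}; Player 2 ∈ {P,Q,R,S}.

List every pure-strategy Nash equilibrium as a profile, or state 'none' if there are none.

(A,P): not NE [P1→D gives 9>5; P2→Q gives 8>7]
(A,Q): not NE [P1→D gives 7>2]
(A,R): not NE [P1→C gives 7>5; P2→Q gives 8>6]
(A,S): not NE [P1→D gives 9>0; P2→Q gives 8>3]
(B,P): NE
(B,Q): not NE [P1→D gives 7>4; P2→P gives 7>3]
(B,R): not NE [P1→C gives 7>0; P2→P gives 7>4]
(B,S): not NE [P1→D gives 9>2; P2→P gives 7>0]
(C,P): not NE [P1→D gives 9>1; P2→S gives 9>5]
(C,Q): not NE [P1→D gives 7>1; P2→S gives 9>1]
(C,R): not NE [P2→S gives 9>3]
(C,S): not NE [P1→D gives 9>0]
(D,P): not NE [P2→Q gives 9>5]
(D,Q): NE
(D,R): not NE [P1→C gives 7>6; P2→Q gives 9>2]
(D,S): not NE [P2→Q gives 9>3]

Nash profiles: (B,P), (D,Q)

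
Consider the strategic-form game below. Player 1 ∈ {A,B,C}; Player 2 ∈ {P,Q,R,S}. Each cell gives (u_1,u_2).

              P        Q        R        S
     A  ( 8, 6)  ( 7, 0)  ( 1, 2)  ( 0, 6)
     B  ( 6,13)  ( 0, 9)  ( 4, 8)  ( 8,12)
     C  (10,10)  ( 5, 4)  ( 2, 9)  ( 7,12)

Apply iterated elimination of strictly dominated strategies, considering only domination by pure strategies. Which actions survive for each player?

P2 drop Q (P beats it: A:6>0 B:13>9 C:10>4)
P1 drop A (C beats it: P:10>8 R:2>1 S:7>0)
P2 drop R (P beats it: B:13>8 C:10>9)
P1→{B,C} P2→{P,S}

IESDS → P1:{B,C} P2:{P,S}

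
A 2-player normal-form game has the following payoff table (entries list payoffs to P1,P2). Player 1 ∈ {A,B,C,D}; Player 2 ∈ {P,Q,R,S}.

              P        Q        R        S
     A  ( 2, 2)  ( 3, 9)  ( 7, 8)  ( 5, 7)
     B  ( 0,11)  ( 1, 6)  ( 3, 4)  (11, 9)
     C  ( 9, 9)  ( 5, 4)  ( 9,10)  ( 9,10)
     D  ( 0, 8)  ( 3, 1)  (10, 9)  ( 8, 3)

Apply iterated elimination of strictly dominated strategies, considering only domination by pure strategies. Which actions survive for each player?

P1 drop A (C beats it: P:9>2 Q:5>3 R:9>7 S:9>5)
P2 drop Q (P beats it: B:11>6 C:9>4 D:8>1)
P1→{B,C,D} P2→{P,R,S}

IESDS → P1:{B,C,D} P2:{P,R,S}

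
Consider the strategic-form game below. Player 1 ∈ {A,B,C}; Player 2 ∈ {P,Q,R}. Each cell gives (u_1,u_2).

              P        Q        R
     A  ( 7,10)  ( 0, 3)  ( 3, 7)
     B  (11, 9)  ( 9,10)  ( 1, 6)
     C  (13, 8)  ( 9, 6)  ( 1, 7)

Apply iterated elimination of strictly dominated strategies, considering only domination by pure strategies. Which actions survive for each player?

P2 drop R (P beats it: A:10>7 B:9>6 C:8>7)
P1 drop A (B beats it: P:11>7 Q:9>0)
P1→{B,C} P2→{P,Q}

Remaining: P1:{B,C} P2:{P,Q}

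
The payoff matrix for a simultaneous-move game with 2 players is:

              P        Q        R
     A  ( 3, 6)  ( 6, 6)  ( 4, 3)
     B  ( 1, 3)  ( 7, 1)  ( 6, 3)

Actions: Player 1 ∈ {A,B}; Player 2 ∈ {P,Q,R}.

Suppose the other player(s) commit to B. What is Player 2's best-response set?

u_2(P vs B) = 3
u_2(Q vs B) = 1
u_2(R vs B) = 3
max payoff 3 at {P,R}

argmax u_2 = {P,R}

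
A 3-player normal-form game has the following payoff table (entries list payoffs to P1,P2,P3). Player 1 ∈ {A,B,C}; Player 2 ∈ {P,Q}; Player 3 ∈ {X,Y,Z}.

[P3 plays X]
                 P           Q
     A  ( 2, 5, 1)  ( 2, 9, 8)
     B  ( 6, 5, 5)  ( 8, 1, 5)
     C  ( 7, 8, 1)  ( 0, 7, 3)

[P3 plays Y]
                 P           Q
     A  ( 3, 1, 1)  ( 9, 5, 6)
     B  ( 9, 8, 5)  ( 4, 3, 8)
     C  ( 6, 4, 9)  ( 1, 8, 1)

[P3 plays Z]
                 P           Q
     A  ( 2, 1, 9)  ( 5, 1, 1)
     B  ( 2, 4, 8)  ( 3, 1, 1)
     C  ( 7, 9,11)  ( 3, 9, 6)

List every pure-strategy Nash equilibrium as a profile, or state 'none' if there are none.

PSNE = {(C,P,Z)}

(A,P,X): not NE [P1→C gives 7>2; P2→Q gives 9>5; P3→Z gives 9>1]
(A,P,Y): not NE [P1→B gives 9>3; P2→Q gives 5>1; P3→Z gives 9>1]
(A,P,Z): not NE [P1→C gives 7>2]
(A,Q,X): not NE [P1→B gives 8>2]
(A,Q,Y): not NE [P3→X gives 8>6]
(A,Q,Z): not NE [P3→X gives 8>1]
(B,P,X): not NE [P1→C gives 7>6; P3→Z gives 8>5]
(B,P,Y): not NE [P3→Z gives 8>5]
(B,P,Z): not NE [P1→C gives 7>2]
(B,Q,X): not NE [P2→P gives 5>1; P3→Y gives 8>5]
(B,Q,Y): not NE [P1→A gives 9>4; P2→P gives 8>3]
(B,Q,Z): not NE [P1→A gives 5>3; P2→P gives 4>1; P3→Y gives 8>1]
(C,P,X): not NE [P3→Z gives 11>1]
(C,P,Y): not NE [P1→B gives 9>6; P2→Q gives 8>4; P3→Z gives 11>9]
(C,P,Z): NE
(C,Q,X): not NE [P1→B gives 8>0; P2→P gives 8>7; P3→Z gives 6>3]
(C,Q,Y): not NE [P1→A gives 9>1; P3→Z gives 6>1]
(C,Q,Z): not NE [P1→A gives 5>3]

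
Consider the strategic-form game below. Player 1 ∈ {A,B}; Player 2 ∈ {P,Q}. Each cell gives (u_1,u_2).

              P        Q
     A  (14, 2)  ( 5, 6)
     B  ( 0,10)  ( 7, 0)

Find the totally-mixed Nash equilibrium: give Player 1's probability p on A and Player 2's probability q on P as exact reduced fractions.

P1 indiff ⇒ q·14+(1-q)·5 = q·0+(1-q)·7 ⇒ q(14) = (1-q)(2) ⇒ q = 1/8
P2 indiff ⇒ p·2+(1-p)·10 = p·6+(1-p)·0 ⇒ p(-4) = (1-p)(-10) ⇒ p = 5/7

(p,q) = (5/7, 1/8)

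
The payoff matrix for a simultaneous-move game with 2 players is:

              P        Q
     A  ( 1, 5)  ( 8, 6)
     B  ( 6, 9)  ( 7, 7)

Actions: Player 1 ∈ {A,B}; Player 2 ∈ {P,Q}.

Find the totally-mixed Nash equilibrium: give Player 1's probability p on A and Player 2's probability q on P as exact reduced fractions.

P1 mixes 2/3 on A; P2 mixes 1/6 on P

P1 indiff ⇒ q·1+(1-q)·8 = q·6+(1-q)·7 ⇒ q(-5) = (1-q)(-1) ⇒ q = 1/6
P2 indiff ⇒ p·5+(1-p)·9 = p·6+(1-p)·7 ⇒ p(-1) = (1-p)(-2) ⇒ p = 2/3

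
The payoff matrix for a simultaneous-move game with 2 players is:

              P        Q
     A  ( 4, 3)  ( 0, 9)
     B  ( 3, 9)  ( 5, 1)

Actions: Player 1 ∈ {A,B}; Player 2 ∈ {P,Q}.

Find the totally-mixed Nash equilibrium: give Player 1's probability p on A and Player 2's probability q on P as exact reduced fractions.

P1 mixes 4/7 on A; P2 mixes 5/6 on P

P1 indiff ⇒ q·4+(1-q)·0 = q·3+(1-q)·5 ⇒ q(1) = (1-q)(5) ⇒ q = 5/6
P2 indiff ⇒ p·3+(1-p)·9 = p·9+(1-p)·1 ⇒ p(-6) = (1-p)(-8) ⇒ p = 4/7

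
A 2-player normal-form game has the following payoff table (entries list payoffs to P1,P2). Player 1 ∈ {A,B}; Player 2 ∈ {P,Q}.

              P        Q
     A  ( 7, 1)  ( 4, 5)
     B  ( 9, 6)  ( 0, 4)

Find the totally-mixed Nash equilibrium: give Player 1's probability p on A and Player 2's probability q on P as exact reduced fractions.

(p,q) = (1/3, 2/3)

P1 indiff ⇒ q·7+(1-q)·4 = q·9+(1-q)·0 ⇒ q(-2) = (1-q)(-4) ⇒ q = 2/3
P2 indiff ⇒ p·1+(1-p)·6 = p·5+(1-p)·4 ⇒ p(-4) = (1-p)(-2) ⇒ p = 1/3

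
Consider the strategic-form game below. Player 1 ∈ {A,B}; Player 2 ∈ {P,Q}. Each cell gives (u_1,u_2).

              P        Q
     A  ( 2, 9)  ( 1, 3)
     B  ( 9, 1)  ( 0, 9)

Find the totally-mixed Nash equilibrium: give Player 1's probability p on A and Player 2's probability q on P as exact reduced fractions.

P1 mixes 4/7 on A; P2 mixes 1/8 on P

P1 indiff ⇒ q·2+(1-q)·1 = q·9+(1-q)·0 ⇒ q(-7) = (1-q)(-1) ⇒ q = 1/8
P2 indiff ⇒ p·9+(1-p)·1 = p·3+(1-p)·9 ⇒ p(6) = (1-p)(8) ⇒ p = 4/7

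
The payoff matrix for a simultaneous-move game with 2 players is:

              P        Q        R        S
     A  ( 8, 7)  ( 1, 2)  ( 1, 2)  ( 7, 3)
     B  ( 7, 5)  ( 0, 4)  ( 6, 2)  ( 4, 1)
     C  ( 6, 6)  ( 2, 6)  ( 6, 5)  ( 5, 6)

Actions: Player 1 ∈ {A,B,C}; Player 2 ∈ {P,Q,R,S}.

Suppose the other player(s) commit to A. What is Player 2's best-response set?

BR_2 = {P}

u_2(P vs A) = 7
u_2(Q vs A) = 2
u_2(R vs A) = 2
u_2(S vs A) = 3
max payoff 7 at {P}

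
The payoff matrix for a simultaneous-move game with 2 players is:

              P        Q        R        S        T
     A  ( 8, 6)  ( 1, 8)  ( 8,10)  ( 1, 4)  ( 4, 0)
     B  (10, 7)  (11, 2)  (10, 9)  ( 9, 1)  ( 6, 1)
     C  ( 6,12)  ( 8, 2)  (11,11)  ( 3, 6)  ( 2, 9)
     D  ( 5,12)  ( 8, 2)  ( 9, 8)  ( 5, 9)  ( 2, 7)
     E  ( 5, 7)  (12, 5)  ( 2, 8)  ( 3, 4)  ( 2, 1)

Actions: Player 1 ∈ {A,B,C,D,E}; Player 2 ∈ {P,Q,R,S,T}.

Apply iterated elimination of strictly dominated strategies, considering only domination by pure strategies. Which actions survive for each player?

IESDS → P1:{B,C} P2:{P,R}

P1 drop A (B beats it: P:10>8 Q:11>1 R:10>8 S:9>1 T:6>4)
P1 drop D (B beats it: P:10>5 Q:11>8 R:10>9 S:9>5 T:6>2)
P2 drop Q (P beats it: B:7>2 C:12>2 E:7>5)
P1 drop E (B beats it: P:10>5 R:10>2 S:9>3 T:6>2)
P2 drop S (P beats it: B:7>1 C:12>6)
P2 drop T (P beats it: B:7>1 C:12>9)
P1→{B,C} P2→{P,R}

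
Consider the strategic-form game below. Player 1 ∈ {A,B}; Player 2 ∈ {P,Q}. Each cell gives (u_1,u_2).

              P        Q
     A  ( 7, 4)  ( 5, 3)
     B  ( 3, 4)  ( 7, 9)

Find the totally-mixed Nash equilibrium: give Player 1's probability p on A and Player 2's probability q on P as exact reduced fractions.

P1 indiff ⇒ q·7+(1-q)·5 = q·3+(1-q)·7 ⇒ q(4) = (1-q)(2) ⇒ q = 1/3
P2 indiff ⇒ p·4+(1-p)·4 = p·3+(1-p)·9 ⇒ p(1) = (1-p)(5) ⇒ p = 5/6

P1 mixes 5/6 on A; P2 mixes 1/3 on P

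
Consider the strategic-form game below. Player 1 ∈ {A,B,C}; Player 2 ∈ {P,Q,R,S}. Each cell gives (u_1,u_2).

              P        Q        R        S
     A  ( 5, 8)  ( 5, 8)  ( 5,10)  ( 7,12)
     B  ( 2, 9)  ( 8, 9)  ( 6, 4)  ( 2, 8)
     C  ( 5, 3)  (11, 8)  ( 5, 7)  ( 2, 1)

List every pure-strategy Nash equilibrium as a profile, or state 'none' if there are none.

(A,P): not NE [P2→S gives 12>8]
(A,Q): not NE [P1→C gives 11>5; P2→S gives 12>8]
(A,R): not NE [P1→B gives 6>5; P2→S gives 12>10]
(A,S): NE
(B,P): not NE [P1→C gives 5>2]
(B,Q): not NE [P1→C gives 11>8]
(B,R): not NE [P2→Q gives 9>4]
(B,S): not NE [P1→A gives 7>2; P2→Q gives 9>8]
(C,P): not NE [P2→Q gives 8>3]
(C,Q): NE
(C,R): not NE [P1→B gives 6>5; P2→Q gives 8>7]
(C,S): not NE [P1→A gives 7>2; P2→Q gives 8>1]

Nash profiles: (A,S), (C,Q)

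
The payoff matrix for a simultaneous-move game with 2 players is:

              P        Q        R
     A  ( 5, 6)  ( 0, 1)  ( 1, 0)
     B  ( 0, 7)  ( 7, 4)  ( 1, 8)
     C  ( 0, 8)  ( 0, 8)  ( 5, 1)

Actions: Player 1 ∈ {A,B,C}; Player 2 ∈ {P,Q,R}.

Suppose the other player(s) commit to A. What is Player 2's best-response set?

argmax u_2 = {P}

u_2(P vs A) = 6
u_2(Q vs A) = 1
u_2(R vs A) = 0
max payoff 6 at {P}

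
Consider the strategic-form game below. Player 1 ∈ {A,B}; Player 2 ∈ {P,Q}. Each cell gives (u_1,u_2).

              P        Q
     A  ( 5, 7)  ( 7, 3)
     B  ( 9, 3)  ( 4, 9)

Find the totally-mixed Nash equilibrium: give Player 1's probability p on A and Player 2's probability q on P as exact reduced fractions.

P1 indiff ⇒ q·5+(1-q)·7 = q·9+(1-q)·4 ⇒ q(-4) = (1-q)(-3) ⇒ q = 3/7
P2 indiff ⇒ p·7+(1-p)·3 = p·3+(1-p)·9 ⇒ p(4) = (1-p)(6) ⇒ p = 3/5

p=3/5, q=3/7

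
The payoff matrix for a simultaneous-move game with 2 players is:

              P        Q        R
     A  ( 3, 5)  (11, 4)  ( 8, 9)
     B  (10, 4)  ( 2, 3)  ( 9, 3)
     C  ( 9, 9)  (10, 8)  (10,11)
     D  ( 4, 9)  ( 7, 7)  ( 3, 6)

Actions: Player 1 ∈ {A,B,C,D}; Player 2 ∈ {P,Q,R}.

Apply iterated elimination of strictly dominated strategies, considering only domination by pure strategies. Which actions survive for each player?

IESDS → P1:{B,C} P2:{P,R}

P1 drop D (C beats it: P:9>4 Q:10>7 R:10>3)
P2 drop Q (P beats it: A:5>4 B:4>3 C:9>8)
P1 drop A (B beats it: P:10>3 R:9>8)
P1→{B,C} P2→{P,R}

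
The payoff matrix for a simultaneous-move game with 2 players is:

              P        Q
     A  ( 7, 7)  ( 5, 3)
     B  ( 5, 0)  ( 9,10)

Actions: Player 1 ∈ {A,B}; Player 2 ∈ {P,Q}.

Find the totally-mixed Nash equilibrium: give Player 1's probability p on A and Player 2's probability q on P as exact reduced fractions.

P1 indiff ⇒ q·7+(1-q)·5 = q·5+(1-q)·9 ⇒ q(2) = (1-q)(4) ⇒ q = 2/3
P2 indiff ⇒ p·7+(1-p)·0 = p·3+(1-p)·10 ⇒ p(4) = (1-p)(10) ⇒ p = 5/7

P1 mixes 5/7 on A; P2 mixes 2/3 on P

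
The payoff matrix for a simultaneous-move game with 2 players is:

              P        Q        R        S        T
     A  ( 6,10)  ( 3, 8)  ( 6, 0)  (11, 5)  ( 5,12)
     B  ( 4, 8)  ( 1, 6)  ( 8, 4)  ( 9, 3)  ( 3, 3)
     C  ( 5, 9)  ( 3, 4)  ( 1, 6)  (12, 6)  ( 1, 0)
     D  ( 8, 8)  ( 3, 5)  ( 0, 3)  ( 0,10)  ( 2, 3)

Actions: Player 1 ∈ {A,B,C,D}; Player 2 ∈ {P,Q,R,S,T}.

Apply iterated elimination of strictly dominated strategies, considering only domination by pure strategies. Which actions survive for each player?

P2 drop Q (P beats it: A:10>8 B:8>6 C:9>4 D:8>5)
P2 drop R (P beats it: A:10>0 B:8>4 C:9>6 D:8>3)
P1 drop B (A beats it: P:6>4 S:11>9 T:5>3)
P1→{A,C,D} P2→{P,S,T}

Remaining: P1:{A,C,D} P2:{P,S,T}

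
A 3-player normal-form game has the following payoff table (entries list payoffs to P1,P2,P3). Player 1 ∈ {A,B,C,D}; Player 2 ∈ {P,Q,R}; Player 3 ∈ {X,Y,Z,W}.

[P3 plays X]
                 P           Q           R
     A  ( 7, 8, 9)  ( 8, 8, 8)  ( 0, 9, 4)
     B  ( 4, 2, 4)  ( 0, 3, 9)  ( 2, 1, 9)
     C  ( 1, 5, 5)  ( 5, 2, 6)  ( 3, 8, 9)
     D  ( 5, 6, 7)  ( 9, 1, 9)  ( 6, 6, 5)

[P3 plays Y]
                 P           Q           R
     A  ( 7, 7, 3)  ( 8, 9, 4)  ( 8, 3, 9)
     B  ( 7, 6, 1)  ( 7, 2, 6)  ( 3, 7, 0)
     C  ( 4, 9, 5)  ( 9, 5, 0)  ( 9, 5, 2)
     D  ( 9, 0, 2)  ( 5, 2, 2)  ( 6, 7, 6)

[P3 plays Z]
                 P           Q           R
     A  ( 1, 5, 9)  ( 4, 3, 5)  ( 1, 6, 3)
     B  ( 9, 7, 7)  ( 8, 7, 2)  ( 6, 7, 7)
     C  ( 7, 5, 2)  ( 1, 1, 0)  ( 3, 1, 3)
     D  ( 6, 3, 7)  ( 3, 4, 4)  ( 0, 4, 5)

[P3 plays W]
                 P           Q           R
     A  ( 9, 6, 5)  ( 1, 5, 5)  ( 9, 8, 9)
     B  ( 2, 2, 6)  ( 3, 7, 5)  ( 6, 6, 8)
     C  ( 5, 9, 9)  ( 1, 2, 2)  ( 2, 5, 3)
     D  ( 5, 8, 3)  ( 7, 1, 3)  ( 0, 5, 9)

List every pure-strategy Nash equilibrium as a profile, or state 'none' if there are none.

(A,P,X): not NE [P2→R gives 9>8]
(A,P,Y): not NE [P1→D gives 9>7; P2→Q gives 9>7; P3→Z gives 9>3]
(A,P,Z): not NE [P1→B gives 9>1; P2→R gives 6>5]
(A,P,W): not NE [P2→R gives 8>6; P3→Z gives 9>5]
(A,Q,X): not NE [P1→D gives 9>8; P2→R gives 9>8]
(A,Q,Y): not NE [P1→C gives 9>8; P3→X gives 8>4]
(A,Q,Z): not NE [P1→B gives 8>4; P2→R gives 6>3; P3→X gives 8>5]
(A,Q,W): not NE [P1→D gives 7>1; P2→R gives 8>5; P3→X gives 8>5]
(A,R,X): not NE [P1→D gives 6>0; P3→W gives 9>4]
(A,R,Y): not NE [P1→C gives 9>8; P2→Q gives 9>3]
(A,R,Z): not NE [P1→B gives 6>1; P3→W gives 9>3]
(A,R,W): NE
(B,P,X): not NE [P1→A gives 7>4; P2→Q gives 3>2; P3→Z gives 7>4]
(B,P,Y): not NE [P1→D gives 9>7; P2→R gives 7>6; P3→Z gives 7>1]
(B,P,Z): NE
(B,P,W): not NE [P1→A gives 9>2; P2→Q gives 7>2; P3→Z gives 7>6]
(B,Q,X): not NE [P1→D gives 9>0]
(B,Q,Y): not NE [P1→C gives 9>7; P2→R gives 7>2; P3→X gives 9>6]
(B,Q,Z): not NE [P3→X gives 9>2]
(B,Q,W): not NE [P1→D gives 7>3; P3→X gives 9>5]
(B,R,X): not NE [P1→D gives 6>2; P2→Q gives 3>1]
(B,R,Y): not NE [P1→C gives 9>3; P3→X gives 9>0]
(B,R,Z): not NE [P3→X gives 9>7]
(B,R,W): not NE [P1→A gives 9>6; P2→Q gives 7>6; P3→X gives 9>8]
(C,P,X): not NE [P1→A gives 7>1; P2→R gives 8>5; P3→W gives 9>5]
(C,P,Y): not NE [P1→D gives 9>4; P3→W gives 9>5]
(C,P,Z): not NE [P1→B gives 9>7; P3→W gives 9>2]
(C,P,W): not NE [P1→A gives 9>5]
(C,Q,X): not NE [P1→D gives 9>5; P2→R gives 8>2]
(C,Q,Y): not NE [P2→P gives 9>5; P3→X gives 6>0]
(C,Q,Z): not NE [P1→B gives 8>1; P2→P gives 5>1; P3→X gives 6>0]
(C,Q,W): not NE [P1→D gives 7>1; P2→P gives 9>2; P3→X gives 6>2]
(C,R,X): not NE [P1→D gives 6>3]
(C,R,Y): not NE [P2→P gives 9>5; P3→X gives 9>2]
(C,R,Z): not NE [P1→B gives 6>3; P2→P gives 5>1; P3→X gives 9>3]
(C,R,W): not NE [P1→A gives 9>2; P2→P gives 9>5; P3→X gives 9>3]
(D,P,X): not NE [P1→A gives 7>5]
(D,P,Y): not NE [P2→R gives 7>0; P3→Z gives 7>2]
(D,P,Z): not NE [P1→B gives 9>6; P2→R gives 4>3]
(D,P,W): not NE [P1→A gives 9>5; P3→Z gives 7>3]
(D,Q,X): not NE [P2→R gives 6>1]
(D,Q,Y): not NE [P1→C gives 9>5; P2→R gives 7>2; P3→X gives 9>2]
(D,Q,Z): not NE [P1→B gives 8>3; P3→X gives 9>4]
(D,Q,W): not NE [P2→P gives 8>1; P3→X gives 9>3]
(D,R,X): not NE [P3→W gives 9>5]
(D,R,Y): not NE [P1→C gives 9>6; P3→W gives 9>6]
(D,R,Z): not NE [P1→B gives 6>0; P3→W gives 9>5]
(D,R,W): not NE [P1→A gives 9>0; P2→P gives 8>5]

NE set: (A,R,W), (B,P,Z)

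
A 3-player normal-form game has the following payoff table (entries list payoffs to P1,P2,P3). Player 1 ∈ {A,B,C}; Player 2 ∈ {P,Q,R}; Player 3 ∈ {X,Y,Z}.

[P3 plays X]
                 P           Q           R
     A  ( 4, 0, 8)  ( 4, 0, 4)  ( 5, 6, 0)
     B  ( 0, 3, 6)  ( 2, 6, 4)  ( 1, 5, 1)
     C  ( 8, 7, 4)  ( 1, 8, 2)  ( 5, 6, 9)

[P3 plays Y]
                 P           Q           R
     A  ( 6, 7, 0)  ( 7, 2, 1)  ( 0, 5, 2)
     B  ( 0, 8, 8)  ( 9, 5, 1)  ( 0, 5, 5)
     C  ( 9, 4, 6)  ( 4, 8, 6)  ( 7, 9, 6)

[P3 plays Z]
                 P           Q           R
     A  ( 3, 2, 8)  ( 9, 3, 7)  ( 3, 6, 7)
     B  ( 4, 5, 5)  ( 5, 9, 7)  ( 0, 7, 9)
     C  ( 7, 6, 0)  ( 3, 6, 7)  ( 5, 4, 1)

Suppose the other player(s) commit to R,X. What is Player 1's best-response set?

u_1(A vs R,X) = 5
u_1(B vs R,X) = 1
u_1(C vs R,X) = 5
max payoff 5 at {A,C}

BR_1 = {A,C}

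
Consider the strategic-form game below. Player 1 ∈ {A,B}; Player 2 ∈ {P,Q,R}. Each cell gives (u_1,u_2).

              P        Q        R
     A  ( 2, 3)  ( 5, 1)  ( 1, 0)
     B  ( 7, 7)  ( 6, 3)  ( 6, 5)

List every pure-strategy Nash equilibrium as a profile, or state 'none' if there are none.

PSNE = {(B,P)}

(A,P): not NE [P1→B gives 7>2]
(A,Q): not NE [P1→B gives 6>5; P2→P gives 3>1]
(A,R): not NE [P1→B gives 6>1; P2→P gives 3>0]
(B,P): NE
(B,Q): not NE [P2→P gives 7>3]
(B,R): not NE [P2→P gives 7>5]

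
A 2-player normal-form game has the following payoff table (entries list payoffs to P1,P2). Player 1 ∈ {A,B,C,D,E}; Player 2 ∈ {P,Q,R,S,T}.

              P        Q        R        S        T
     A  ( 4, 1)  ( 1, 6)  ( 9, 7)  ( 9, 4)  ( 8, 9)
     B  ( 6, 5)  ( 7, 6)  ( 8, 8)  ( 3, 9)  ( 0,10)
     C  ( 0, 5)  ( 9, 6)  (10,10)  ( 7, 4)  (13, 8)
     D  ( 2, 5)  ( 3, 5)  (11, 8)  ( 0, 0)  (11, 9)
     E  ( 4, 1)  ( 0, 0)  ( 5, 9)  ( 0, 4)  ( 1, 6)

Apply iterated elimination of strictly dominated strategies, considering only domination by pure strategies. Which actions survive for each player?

IESDS → P1:{C,D} P2:{R,T}

P2 drop P (R beats it: A:7>1 B:8>5 C:10>5 D:8>5 E:9>1)
P1 drop B (C beats it: Q:9>7 R:10>8 S:7>3 T:13>0)
P1 drop E (A beats it: Q:1>0 R:9>5 S:9>0 T:8>1)
P2 drop Q (R beats it: A:7>6 C:10>6 D:8>5)
P2 drop S (R beats it: A:7>4 C:10>4 D:8>0)
P1 drop A (C beats it: R:10>9 T:13>8)
P1→{C,D} P2→{R,T}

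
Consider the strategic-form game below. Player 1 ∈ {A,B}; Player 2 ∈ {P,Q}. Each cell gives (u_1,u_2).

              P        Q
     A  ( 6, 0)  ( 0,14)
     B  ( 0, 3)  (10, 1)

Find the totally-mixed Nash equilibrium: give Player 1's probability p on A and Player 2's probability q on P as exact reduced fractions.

P1 indiff ⇒ q·6+(1-q)·0 = q·0+(1-q)·10 ⇒ q(6) = (1-q)(10) ⇒ q = 5/8
P2 indiff ⇒ p·0+(1-p)·3 = p·14+(1-p)·1 ⇒ p(-14) = (1-p)(-2) ⇒ p = 1/8

P1 mixes 1/8 on A; P2 mixes 5/8 on P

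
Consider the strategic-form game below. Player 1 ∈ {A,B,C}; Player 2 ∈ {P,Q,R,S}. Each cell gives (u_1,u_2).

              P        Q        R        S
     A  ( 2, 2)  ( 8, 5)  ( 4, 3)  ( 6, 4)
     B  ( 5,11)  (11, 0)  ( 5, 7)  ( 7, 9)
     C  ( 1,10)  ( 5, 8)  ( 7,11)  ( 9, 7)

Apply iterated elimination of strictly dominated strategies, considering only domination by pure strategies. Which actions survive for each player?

Survivors P1:{B,C} P2:{P,R}

P1 drop A (B beats it: P:5>2 Q:11>8 R:5>4 S:7>6)
P2 drop Q (P beats it: B:11>0 C:10>8)
P2 drop S (P beats it: B:11>9 C:10>7)
P1→{B,C} P2→{P,R}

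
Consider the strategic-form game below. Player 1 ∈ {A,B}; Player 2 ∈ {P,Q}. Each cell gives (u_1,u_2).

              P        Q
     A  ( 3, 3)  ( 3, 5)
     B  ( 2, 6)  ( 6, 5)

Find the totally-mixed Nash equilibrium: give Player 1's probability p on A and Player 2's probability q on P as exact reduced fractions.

P1 indiff ⇒ q·3+(1-q)·3 = q·2+(1-q)·6 ⇒ q(1) = (1-q)(3) ⇒ q = 3/4
P2 indiff ⇒ p·3+(1-p)·6 = p·5+(1-p)·5 ⇒ p(-2) = (1-p)(-1) ⇒ p = 1/3

(p,q) = (1/3, 3/4)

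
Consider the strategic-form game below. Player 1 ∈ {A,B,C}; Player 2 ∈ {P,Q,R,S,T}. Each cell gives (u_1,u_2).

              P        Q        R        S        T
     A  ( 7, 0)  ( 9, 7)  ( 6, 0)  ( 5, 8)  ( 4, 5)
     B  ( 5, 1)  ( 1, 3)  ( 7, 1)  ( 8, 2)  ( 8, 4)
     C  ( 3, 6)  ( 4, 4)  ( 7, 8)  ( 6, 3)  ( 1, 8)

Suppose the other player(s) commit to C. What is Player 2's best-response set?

argmax u_2 = {R,T}

u_2(P vs C) = 6
u_2(Q vs C) = 4
u_2(R vs C) = 8
u_2(S vs C) = 3
u_2(T vs C) = 8
max payoff 8 at {R,T}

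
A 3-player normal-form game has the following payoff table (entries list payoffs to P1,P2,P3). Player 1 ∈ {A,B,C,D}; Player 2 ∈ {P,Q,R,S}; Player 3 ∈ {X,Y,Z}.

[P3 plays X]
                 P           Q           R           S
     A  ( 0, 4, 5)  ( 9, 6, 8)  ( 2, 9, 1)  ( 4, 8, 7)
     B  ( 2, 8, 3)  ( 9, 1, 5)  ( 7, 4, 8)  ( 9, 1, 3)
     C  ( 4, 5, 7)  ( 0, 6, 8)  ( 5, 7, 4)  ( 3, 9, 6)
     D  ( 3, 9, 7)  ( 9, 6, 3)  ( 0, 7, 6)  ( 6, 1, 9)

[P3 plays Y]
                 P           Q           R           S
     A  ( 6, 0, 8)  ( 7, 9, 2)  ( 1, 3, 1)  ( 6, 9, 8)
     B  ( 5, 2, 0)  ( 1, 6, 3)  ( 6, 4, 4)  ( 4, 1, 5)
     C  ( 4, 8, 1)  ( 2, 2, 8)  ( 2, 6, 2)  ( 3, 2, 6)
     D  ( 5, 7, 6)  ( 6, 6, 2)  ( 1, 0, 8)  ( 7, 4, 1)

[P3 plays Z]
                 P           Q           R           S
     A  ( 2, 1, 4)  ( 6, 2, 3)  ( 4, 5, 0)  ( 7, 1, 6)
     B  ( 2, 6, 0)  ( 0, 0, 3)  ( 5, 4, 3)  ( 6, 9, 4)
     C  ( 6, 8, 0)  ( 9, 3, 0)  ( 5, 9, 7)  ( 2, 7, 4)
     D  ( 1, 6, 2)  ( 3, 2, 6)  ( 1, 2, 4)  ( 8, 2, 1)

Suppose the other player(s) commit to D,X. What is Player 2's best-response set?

P2 best: {P}

u_2(P vs D,X) = 9
u_2(Q vs D,X) = 6
u_2(R vs D,X) = 7
u_2(S vs D,X) = 1
max payoff 9 at {P}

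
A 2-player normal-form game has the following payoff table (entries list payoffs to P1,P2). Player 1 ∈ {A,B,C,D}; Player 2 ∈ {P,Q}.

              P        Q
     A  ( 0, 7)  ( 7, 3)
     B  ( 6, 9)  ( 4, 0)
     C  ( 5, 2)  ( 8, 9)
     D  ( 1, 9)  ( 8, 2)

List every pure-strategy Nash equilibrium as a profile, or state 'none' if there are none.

Nash profiles: (B,P), (C,Q)

(A,P): not NE [P1→B gives 6>0]
(A,Q): not NE [P1→D gives 8>7; P2→P gives 7>3]
(B,P): NE
(B,Q): not NE [P1→D gives 8>4; P2→P gives 9>0]
(C,P): not NE [P1→B gives 6>5; P2→Q gives 9>2]
(C,Q): NE
(D,P): not NE [P1→B gives 6>1]
(D,Q): not NE [P2→P gives 9>2]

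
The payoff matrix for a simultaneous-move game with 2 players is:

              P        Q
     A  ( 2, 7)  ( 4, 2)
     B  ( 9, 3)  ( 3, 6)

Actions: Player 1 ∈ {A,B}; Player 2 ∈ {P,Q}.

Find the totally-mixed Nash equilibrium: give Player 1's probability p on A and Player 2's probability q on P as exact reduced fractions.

P1 indiff ⇒ q·2+(1-q)·4 = q·9+(1-q)·3 ⇒ q(-7) = (1-q)(-1) ⇒ q = 1/8
P2 indiff ⇒ p·7+(1-p)·3 = p·2+(1-p)·6 ⇒ p(5) = (1-p)(3) ⇒ p = 3/8

p=3/8, q=1/8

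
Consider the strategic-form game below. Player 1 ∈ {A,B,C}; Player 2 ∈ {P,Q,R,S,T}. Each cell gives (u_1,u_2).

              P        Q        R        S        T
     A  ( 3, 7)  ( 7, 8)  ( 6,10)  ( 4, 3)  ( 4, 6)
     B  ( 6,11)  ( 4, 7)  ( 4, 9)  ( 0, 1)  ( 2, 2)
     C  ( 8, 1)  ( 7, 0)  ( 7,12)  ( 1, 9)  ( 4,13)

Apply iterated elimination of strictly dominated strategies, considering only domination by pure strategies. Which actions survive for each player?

P1 drop B (C beats it: P:8>6 Q:7>4 R:7>4 S:1>0 T:4>2)
P2 drop P (R beats it: A:10>7 C:12>1)
P2 drop Q (R beats it: A:10>8 C:12>0)
P2 drop S (R beats it: A:10>3 C:12>9)
P1→{A,C} P2→{R,T}

Remaining: P1:{A,C} P2:{R,T}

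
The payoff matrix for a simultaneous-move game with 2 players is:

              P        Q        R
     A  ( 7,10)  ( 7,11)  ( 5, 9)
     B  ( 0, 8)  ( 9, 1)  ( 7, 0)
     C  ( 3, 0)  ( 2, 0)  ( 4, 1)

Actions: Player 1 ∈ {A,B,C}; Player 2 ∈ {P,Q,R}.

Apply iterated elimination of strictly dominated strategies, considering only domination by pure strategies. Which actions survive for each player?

IESDS → P1:{A,B} P2:{P,Q}

P1 drop C (A beats it: P:7>3 Q:7>2 R:5>4)
P2 drop R (P beats it: A:10>9 B:8>0)
P1→{A,B} P2→{P,Q}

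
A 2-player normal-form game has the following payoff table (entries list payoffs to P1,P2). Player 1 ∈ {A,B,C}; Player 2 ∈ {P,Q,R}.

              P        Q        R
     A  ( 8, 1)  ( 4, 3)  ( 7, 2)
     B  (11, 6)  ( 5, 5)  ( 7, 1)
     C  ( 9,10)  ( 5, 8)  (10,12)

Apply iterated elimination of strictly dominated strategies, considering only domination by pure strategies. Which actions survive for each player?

Survivors P1:{B,C} P2:{P,R}

P1 drop A (C beats it: P:9>8 Q:5>4 R:10>7)
P2 drop Q (P beats it: B:6>5 C:10>8)
P1→{B,C} P2→{P,R}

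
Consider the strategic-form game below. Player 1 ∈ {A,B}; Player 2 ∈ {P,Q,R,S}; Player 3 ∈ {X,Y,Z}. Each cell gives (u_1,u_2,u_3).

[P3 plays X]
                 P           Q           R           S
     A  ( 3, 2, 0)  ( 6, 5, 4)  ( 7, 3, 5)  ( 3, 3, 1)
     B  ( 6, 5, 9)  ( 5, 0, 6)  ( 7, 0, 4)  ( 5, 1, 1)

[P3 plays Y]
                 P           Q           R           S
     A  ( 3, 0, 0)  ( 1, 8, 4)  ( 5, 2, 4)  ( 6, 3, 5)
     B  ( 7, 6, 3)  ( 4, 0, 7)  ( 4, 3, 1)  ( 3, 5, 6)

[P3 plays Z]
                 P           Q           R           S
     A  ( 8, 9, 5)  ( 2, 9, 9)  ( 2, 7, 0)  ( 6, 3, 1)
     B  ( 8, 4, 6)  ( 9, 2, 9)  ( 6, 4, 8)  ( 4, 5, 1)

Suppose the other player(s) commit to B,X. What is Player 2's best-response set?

u_2(P vs B,X) = 5
u_2(Q vs B,X) = 0
u_2(R vs B,X) = 0
u_2(S vs B,X) = 1
max payoff 5 at {P}

P2 best: {P}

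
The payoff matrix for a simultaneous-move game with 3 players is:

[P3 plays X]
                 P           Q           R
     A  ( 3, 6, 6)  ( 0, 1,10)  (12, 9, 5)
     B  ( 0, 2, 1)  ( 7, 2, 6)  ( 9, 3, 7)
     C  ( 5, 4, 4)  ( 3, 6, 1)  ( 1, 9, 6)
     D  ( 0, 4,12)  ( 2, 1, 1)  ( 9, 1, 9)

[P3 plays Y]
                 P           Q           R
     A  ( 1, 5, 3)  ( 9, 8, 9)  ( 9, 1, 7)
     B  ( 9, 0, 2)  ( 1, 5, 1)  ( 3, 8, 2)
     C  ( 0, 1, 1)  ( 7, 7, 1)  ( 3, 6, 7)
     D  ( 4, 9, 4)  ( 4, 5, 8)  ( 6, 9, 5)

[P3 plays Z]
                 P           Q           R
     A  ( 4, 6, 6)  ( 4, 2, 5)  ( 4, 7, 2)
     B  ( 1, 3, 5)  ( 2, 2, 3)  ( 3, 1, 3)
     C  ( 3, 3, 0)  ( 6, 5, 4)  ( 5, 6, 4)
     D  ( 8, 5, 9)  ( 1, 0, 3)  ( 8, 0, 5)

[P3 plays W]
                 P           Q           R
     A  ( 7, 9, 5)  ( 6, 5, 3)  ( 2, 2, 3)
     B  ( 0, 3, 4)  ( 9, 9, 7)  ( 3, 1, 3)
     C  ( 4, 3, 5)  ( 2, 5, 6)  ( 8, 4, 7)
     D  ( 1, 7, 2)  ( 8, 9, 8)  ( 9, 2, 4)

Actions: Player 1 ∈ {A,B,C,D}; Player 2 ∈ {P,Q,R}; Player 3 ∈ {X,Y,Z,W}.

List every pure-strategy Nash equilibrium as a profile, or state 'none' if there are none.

Nash profiles: (B,Q,W)

(A,P,X): not NE [P1→C gives 5>3; P2→R gives 9>6]
(A,P,Y): not NE [P1→B gives 9>1; P2→Q gives 8>5; P3→Z gives 6>3]
(A,P,Z): not NE [P1→D gives 8>4; P2→R gives 7>6]
(A,P,W): not NE [P3→Z gives 6>5]
(A,Q,X): not NE [P1→B gives 7>0; P2→R gives 9>1]
(A,Q,Y): not NE [P3→X gives 10>9]
(A,Q,Z): not NE [P1→C gives 6>4; P2→R gives 7>2; P3→X gives 10>5]
(A,Q,W): not NE [P1→B gives 9>6; P2→P gives 9>5; P3→X gives 10>3]
(A,R,X): not NE [P3→Y gives 7>5]
(A,R,Y): not NE [P2→Q gives 8>1]
(A,R,Z): not NE [P1→D gives 8>4; P3→Y gives 7>2]
(A,R,W): not NE [P1→D gives 9>2; P2→P gives 9>2; P3→Y gives 7>3]
(B,P,X): not NE [P1→C gives 5>0; P2→R gives 3>2; P3→Z gives 5>1]
(B,P,Y): not NE [P2→R gives 8>0; P3→Z gives 5>2]
(B,P,Z): not NE [P1→D gives 8>1]
(B,P,W): not NE [P1→A gives 7>0; P2→Q gives 9>3; P3→Z gives 5>4]
(B,Q,X): not NE [P2→R gives 3>2; P3→W gives 7>6]
(B,Q,Y): not NE [P1→A gives 9>1; P2→R gives 8>5; P3→W gives 7>1]
(B,Q,Z): not NE [P1→C gives 6>2; P2→P gives 3>2; P3→W gives 7>3]
(B,Q,W): NE
(B,R,X): not NE [P1→A gives 12>9]
(B,R,Y): not NE [P1→A gives 9>3; P3→X gives 7>2]
(B,R,Z): not NE [P1→D gives 8>3; P2→P gives 3>1; P3→X gives 7>3]
(B,R,W): not NE [P1→D gives 9>3; P2→Q gives 9>1; P3→X gives 7>3]
(C,P,X): not NE [P2→R gives 9>4; P3→W gives 5>4]
(C,P,Y): not NE [P1→B gives 9>0; P2→Q gives 7>1; P3→W gives 5>1]
(C,P,Z): not NE [P1→D gives 8>3; P2→R gives 6>3; P3→W gives 5>0]
(C,P,W): not NE [P1→A gives 7>4; P2→Q gives 5>3]
(C,Q,X): not NE [P1→B gives 7>3; P2→R gives 9>6; P3→W gives 6>1]
(C,Q,Y): not NE [P1→A gives 9>7; P3→W gives 6>1]
(C,Q,Z): not NE [P2→R gives 6>5; P3→W gives 6>4]
(C,Q,W): not NE [P1→B gives 9>2]
(C,R,X): not NE [P1→A gives 12>1; P3→W gives 7>6]
(C,R,Y): not NE [P1→A gives 9>3; P2→Q gives 7>6]
(C,R,Z): not NE [P1→D gives 8>5; P3→W gives 7>4]
(C,R,W): not NE [P1→D gives 9>8; P2→Q gives 5>4]
(D,P,X): not NE [P1→C gives 5>0]
(D,P,Y): not NE [P1→B gives 9>4; P3→X gives 12>4]
(D,P,Z): not NE [P3→X gives 12>9]
(D,P,W): not NE [P1→A gives 7>1; P2→Q gives 9>7; P3→X gives 12>2]
(D,Q,X): not NE [P1→B gives 7>2; P2→P gives 4>1; P3→W gives 8>1]
(D,Q,Y): not NE [P1→A gives 9>4; P2→R gives 9>5]
(D,Q,Z): not NE [P1→C gives 6>1; P2→P gives 5>0; P3→W gives 8>3]
(D,Q,W): not NE [P1→B gives 9>8]
(D,R,X): not NE [P1→A gives 12>9; P2→P gives 4>1]
(D,R,Y): not NE [P1→A gives 9>6; P3→X gives 9>5]
(D,R,Z): not NE [P2→P gives 5>0; P3→X gives 9>5]
(D,R,W): not NE [P2→Q gives 9>2; P3→X gives 9>4]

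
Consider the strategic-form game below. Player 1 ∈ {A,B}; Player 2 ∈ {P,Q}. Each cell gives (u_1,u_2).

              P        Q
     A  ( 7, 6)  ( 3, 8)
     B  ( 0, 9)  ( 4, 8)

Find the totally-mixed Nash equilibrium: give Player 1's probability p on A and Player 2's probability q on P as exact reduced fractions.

P1 indiff ⇒ q·7+(1-q)·3 = q·0+(1-q)·4 ⇒ q(7) = (1-q)(1) ⇒ q = 1/8
P2 indiff ⇒ p·6+(1-p)·9 = p·8+(1-p)·8 ⇒ p(-2) = (1-p)(-1) ⇒ p = 1/3

P1 mixes 1/3 on A; P2 mixes 1/8 on P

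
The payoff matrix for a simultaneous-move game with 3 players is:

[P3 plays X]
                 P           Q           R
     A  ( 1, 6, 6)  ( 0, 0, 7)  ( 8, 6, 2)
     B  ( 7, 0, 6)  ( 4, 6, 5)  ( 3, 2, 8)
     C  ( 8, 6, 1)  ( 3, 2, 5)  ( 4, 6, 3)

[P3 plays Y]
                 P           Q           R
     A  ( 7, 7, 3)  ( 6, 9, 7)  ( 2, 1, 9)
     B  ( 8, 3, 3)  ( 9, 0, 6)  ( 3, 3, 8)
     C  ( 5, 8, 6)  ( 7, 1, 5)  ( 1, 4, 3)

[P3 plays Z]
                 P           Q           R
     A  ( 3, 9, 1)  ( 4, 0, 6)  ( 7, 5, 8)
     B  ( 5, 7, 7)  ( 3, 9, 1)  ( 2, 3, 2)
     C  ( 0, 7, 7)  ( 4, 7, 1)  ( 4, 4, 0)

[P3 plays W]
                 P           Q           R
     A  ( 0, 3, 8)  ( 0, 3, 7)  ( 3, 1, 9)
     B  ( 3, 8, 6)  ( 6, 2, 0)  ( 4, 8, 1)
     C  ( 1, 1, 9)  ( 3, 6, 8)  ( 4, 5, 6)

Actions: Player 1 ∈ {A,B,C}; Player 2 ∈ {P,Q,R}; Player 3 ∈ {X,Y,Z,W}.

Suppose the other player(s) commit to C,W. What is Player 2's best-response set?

u_2(P vs C,W) = 1
u_2(Q vs C,W) = 6
u_2(R vs C,W) = 5
max payoff 6 at {Q}

argmax u_2 = {Q}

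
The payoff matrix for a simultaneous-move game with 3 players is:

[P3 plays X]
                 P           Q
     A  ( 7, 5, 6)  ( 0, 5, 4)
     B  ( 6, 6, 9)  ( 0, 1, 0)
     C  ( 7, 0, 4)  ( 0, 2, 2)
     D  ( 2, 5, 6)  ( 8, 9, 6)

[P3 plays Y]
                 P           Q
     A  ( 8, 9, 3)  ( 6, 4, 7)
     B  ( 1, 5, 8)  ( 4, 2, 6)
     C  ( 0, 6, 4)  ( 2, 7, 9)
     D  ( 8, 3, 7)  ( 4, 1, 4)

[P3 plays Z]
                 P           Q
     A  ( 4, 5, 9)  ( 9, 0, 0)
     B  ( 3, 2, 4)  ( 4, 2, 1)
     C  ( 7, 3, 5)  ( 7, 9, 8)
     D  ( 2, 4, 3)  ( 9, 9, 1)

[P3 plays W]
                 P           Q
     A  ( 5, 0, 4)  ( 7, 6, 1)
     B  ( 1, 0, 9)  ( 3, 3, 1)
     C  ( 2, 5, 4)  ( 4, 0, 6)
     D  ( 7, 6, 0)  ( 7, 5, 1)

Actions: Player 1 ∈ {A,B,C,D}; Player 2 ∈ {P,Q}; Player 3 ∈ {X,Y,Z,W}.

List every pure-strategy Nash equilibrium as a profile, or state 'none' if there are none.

(A,P,X): not NE [P3→Z gives 9>6]
(A,P,Y): not NE [P3→Z gives 9>3]
(A,P,Z): not NE [P1→C gives 7>4]
(A,P,W): not NE [P1→D gives 7>5; P2→Q gives 6>0; P3→Z gives 9>4]
(A,Q,X): not NE [P1→D gives 8>0; P3→Y gives 7>4]
(A,Q,Y): not NE [P2→P gives 9>4]
(A,Q,Z): not NE [P2→P gives 5>0; P3→Y gives 7>0]
(A,Q,W): not NE [P3→Y gives 7>1]
(B,P,X): not NE [P1→C gives 7>6]
(B,P,Y): not NE [P1→D gives 8>1; P3→W gives 9>8]
(B,P,Z): not NE [P1→C gives 7>3; P3→W gives 9>4]
(B,P,W): not NE [P1→D gives 7>1; P2→Q gives 3>0]
(B,Q,X): not NE [P1→D gives 8>0; P2→P gives 6>1; P3→Y gives 6>0]
(B,Q,Y): not NE [P1→A gives 6>4; P2→P gives 5>2]
(B,Q,Z): not NE [P1→D gives 9>4; P3→Y gives 6>1]
(B,Q,W): not NE [P1→D gives 7>3; P3→Y gives 6>1]
(C,P,X): not NE [P2→Q gives 2>0; P3→Z gives 5>4]
(C,P,Y): not NE [P1→D gives 8>0; P2→Q gives 7>6; P3→Z gives 5>4]
(C,P,Z): not NE [P2→Q gives 9>3]
(C,P,W): not NE [P1→D gives 7>2; P3→Z gives 5>4]
(C,Q,X): not NE [P1→D gives 8>0; P3→Y gives 9>2]
(C,Q,Y): not NE [P1→A gives 6>2]
(C,Q,Z): not NE [P1→D gives 9>7; P3→Y gives 9>8]
(C,Q,W): not NE [P1→D gives 7>4; P2→P gives 5>0; P3→Y gives 9>6]
(D,P,X): not NE [P1→C gives 7>2; P2→Q gives 9>5; P3→Y gives 7>6]
(D,P,Y): NE
(D,P,Z): not NE [P1→C gives 7>2; P2→Q gives 9>4; P3→Y gives 7>3]
(D,P,W): not NE [P3→Y gives 7>0]
(D,Q,X): NE
(D,Q,Y): not NE [P1→A gives 6>4; P2→P gives 3>1; P3→X gives 6>4]
(D,Q,Z): not NE [P3→X gives 6>1]
(D,Q,W): not NE [P2→P gives 6>5; P3→X gives 6>1]

PSNE = {(D,P,Y), (D,Q,X)}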